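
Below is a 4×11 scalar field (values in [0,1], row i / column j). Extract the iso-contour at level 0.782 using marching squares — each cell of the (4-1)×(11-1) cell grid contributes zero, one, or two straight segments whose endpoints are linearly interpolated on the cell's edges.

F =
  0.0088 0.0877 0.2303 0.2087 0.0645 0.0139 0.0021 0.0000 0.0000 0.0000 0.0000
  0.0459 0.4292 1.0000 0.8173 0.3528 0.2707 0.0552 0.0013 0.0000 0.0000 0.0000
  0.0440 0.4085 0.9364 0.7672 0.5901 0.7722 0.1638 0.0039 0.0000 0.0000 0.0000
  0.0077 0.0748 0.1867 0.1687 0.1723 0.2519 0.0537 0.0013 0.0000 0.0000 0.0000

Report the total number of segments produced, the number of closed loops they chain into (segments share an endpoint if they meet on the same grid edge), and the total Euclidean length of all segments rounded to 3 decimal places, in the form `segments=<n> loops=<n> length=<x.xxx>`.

cell (0,1): code 0100 → (0.717,2.000)–(1.000,1.618)
cell (0,2): code 1100 → (0.942,3.000)–(0.717,2.000)
cell (0,3): code 1000 → (1.000,3.076)–(0.942,3.000)
cell (1,1): code 0110 → (1.000,1.618)–(2.000,1.708)
cell (1,2): code 1011 → (2.000,2.913)–(1.705,3.000)
cell (1,3): code 0001 → (1.705,3.000)–(1.000,3.076)
cell (2,1): code 0010 → (2.000,1.708)–(2.206,2.000)
cell (2,2): code 0001 → (2.206,2.000)–(2.000,2.913)
total: 8 segments, chained into 1 closed loop(s), length Σ = 4.910082

segments=8 loops=1 length=4.910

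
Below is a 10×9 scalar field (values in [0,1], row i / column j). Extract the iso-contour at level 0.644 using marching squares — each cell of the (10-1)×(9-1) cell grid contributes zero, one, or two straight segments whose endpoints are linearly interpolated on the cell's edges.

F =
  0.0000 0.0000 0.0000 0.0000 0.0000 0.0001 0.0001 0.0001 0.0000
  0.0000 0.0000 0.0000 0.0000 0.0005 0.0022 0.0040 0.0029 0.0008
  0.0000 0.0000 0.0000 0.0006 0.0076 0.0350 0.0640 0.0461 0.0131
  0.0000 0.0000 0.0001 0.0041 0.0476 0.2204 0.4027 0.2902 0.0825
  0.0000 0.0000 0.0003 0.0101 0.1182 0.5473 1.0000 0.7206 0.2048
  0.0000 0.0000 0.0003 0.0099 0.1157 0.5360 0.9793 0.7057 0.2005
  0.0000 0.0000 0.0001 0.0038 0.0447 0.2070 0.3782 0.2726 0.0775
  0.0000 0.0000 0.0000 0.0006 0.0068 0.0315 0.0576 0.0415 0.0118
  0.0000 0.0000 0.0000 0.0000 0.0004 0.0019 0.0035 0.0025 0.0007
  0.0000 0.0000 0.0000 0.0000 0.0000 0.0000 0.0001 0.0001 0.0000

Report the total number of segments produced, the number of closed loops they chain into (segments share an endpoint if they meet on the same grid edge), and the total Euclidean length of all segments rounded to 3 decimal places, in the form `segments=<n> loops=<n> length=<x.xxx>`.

segments=8 loops=1 length=6.513

cell (3,5): code 0100 → (3.404,6.000)–(4.000,5.214)
cell (3,6): code 1100 → (3.822,7.000)–(3.404,6.000)
cell (3,7): code 1000 → (4.000,7.149)–(3.822,7.000)
cell (4,5): code 0110 → (4.000,5.214)–(5.000,5.244)
cell (4,7): code 1001 → (5.000,7.122)–(4.000,7.149)
cell (5,5): code 0010 → (5.000,5.244)–(5.558,6.000)
cell (5,6): code 0011 → (5.558,6.000)–(5.142,7.000)
cell (5,7): code 0001 → (5.142,7.000)–(5.000,7.122)
total: 8 segments, chained into 1 closed loop(s), length Σ = 6.513481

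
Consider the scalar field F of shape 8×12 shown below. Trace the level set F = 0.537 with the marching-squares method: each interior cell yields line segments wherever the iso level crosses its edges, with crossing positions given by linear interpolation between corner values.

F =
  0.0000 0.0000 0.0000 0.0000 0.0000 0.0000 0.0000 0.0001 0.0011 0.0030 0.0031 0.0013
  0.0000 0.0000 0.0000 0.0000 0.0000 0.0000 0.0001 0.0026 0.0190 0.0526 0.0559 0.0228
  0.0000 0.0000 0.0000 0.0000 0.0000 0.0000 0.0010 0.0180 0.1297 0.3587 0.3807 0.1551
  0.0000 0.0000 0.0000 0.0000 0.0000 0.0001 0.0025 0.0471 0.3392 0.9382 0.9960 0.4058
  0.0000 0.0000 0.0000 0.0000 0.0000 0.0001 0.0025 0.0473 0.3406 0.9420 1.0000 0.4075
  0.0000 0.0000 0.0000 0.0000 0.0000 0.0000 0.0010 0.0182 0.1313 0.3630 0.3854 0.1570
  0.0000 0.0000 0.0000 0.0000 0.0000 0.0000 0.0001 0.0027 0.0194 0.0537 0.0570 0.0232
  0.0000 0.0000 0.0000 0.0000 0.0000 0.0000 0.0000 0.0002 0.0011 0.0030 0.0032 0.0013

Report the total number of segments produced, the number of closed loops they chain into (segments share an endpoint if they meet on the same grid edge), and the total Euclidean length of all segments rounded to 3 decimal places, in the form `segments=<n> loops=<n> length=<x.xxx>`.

cell (2,8): code 0100 → (2.308,9.000)–(3.000,8.330)
cell (2,9): code 1100 → (2.254,10.000)–(2.308,9.000)
cell (2,10): code 1000 → (3.000,10.778)–(2.254,10.000)
cell (3,8): code 0110 → (3.000,8.330)–(4.000,8.327)
cell (3,10): code 1001 → (4.000,10.781)–(3.000,10.778)
cell (4,8): code 0010 → (4.000,8.327)–(4.699,9.000)
cell (4,9): code 0011 → (4.699,9.000)–(4.753,10.000)
cell (4,10): code 0001 → (4.753,10.000)–(4.000,10.781)
total: 8 segments, chained into 1 closed loop(s), length Σ = 8.100221

segments=8 loops=1 length=8.100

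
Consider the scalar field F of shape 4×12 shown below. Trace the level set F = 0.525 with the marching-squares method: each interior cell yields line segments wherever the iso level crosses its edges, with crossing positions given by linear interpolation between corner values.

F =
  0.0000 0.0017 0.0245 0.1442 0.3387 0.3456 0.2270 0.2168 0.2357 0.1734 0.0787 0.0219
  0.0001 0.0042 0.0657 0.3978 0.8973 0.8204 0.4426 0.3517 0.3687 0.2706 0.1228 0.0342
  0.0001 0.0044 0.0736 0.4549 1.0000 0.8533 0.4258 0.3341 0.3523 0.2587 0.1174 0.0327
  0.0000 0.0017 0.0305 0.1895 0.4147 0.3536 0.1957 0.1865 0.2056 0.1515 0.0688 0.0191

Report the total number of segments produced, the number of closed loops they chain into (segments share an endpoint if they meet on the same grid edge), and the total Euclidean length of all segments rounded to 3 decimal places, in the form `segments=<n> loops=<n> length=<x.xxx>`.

cell (0,3): code 0100 → (0.334,4.000)–(1.000,3.255)
cell (0,4): code 1100 → (0.378,5.000)–(0.334,4.000)
cell (0,5): code 1000 → (1.000,5.782)–(0.378,5.000)
cell (1,3): code 0110 → (1.000,3.255)–(2.000,3.129)
cell (1,5): code 1001 → (2.000,5.768)–(1.000,5.782)
cell (2,3): code 0010 → (2.000,3.129)–(2.812,4.000)
cell (2,4): code 0011 → (2.812,4.000)–(2.657,5.000)
cell (2,5): code 0001 → (2.657,5.000)–(2.000,5.768)
total: 8 segments, chained into 1 closed loop(s), length Σ = 8.221375

segments=8 loops=1 length=8.221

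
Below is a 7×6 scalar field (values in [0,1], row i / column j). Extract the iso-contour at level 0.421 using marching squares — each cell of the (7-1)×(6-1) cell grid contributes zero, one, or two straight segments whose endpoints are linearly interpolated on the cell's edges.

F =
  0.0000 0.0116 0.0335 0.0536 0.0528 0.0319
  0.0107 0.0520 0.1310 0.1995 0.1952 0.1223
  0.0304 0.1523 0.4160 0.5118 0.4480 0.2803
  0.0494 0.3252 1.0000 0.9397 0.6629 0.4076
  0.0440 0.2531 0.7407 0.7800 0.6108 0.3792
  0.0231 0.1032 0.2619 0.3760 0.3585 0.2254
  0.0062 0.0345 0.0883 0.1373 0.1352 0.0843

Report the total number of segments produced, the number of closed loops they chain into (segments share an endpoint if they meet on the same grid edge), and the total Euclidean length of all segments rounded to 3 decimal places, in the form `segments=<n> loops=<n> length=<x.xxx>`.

segments=12 loops=1 length=10.948

cell (1,2): code 0100 → (1.709,3.000)–(2.000,2.052)
cell (1,3): code 1100 → (1.893,4.000)–(1.709,3.000)
cell (1,4): code 1000 → (2.000,4.161)–(1.893,4.000)
cell (2,1): code 0100 → (2.009,2.000)–(3.000,1.142)
cell (2,2): code 1110 → (2.000,2.052)–(2.009,2.000)
cell (2,4): code 1001 → (3.000,4.948)–(2.000,4.161)
cell (3,1): code 0110 → (3.000,1.142)–(4.000,1.344)
cell (3,4): code 1001 → (4.000,4.820)–(3.000,4.948)
cell (4,1): code 0010 → (4.000,1.344)–(4.668,2.000)
cell (4,2): code 0011 → (4.668,2.000)–(4.889,3.000)
cell (4,3): code 0011 → (4.889,3.000)–(4.752,4.000)
cell (4,4): code 0001 → (4.752,4.000)–(4.000,4.820)
total: 12 segments, chained into 1 closed loop(s), length Σ = 10.947721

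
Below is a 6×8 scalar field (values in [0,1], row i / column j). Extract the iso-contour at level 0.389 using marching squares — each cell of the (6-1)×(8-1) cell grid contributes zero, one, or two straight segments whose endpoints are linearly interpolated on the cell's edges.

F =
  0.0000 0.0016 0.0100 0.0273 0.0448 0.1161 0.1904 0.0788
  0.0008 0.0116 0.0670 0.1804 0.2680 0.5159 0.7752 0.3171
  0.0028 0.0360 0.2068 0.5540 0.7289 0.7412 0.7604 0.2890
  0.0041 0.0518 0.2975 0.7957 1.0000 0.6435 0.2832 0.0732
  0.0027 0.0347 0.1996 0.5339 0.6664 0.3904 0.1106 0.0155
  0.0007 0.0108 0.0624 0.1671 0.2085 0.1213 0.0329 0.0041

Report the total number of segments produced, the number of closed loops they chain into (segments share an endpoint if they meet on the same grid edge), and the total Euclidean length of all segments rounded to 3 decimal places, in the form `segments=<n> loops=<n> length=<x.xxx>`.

cell (0,4): code 0100 → (0.683,5.000)–(1.000,4.488)
cell (0,5): code 1100 → (0.340,6.000)–(0.683,5.000)
cell (0,6): code 1000 → (1.000,6.843)–(0.340,6.000)
cell (1,2): code 0100 → (1.558,3.000)–(2.000,2.525)
cell (1,3): code 1100 → (1.263,4.000)–(1.558,3.000)
cell (1,4): code 1110 → (1.000,4.488)–(1.263,4.000)
cell (1,6): code 1001 → (2.000,6.788)–(1.000,6.843)
cell (2,2): code 0110 → (2.000,2.525)–(3.000,2.184)
cell (2,5): code 1011 → (3.000,5.706)–(2.778,6.000)
cell (2,6): code 0001 → (2.778,6.000)–(2.000,6.788)
cell (3,2): code 0110 → (3.000,2.184)–(4.000,2.567)
cell (3,5): code 1001 → (4.000,5.005)–(3.000,5.706)
cell (4,2): code 0010 → (4.000,2.567)–(4.395,3.000)
cell (4,3): code 0011 → (4.395,3.000)–(4.606,4.000)
cell (4,4): code 0011 → (4.606,4.000)–(4.005,5.000)
cell (4,5): code 0001 → (4.005,5.000)–(4.000,5.005)
total: 16 segments, chained into 1 closed loop(s), length Σ = 13.584122

segments=16 loops=1 length=13.584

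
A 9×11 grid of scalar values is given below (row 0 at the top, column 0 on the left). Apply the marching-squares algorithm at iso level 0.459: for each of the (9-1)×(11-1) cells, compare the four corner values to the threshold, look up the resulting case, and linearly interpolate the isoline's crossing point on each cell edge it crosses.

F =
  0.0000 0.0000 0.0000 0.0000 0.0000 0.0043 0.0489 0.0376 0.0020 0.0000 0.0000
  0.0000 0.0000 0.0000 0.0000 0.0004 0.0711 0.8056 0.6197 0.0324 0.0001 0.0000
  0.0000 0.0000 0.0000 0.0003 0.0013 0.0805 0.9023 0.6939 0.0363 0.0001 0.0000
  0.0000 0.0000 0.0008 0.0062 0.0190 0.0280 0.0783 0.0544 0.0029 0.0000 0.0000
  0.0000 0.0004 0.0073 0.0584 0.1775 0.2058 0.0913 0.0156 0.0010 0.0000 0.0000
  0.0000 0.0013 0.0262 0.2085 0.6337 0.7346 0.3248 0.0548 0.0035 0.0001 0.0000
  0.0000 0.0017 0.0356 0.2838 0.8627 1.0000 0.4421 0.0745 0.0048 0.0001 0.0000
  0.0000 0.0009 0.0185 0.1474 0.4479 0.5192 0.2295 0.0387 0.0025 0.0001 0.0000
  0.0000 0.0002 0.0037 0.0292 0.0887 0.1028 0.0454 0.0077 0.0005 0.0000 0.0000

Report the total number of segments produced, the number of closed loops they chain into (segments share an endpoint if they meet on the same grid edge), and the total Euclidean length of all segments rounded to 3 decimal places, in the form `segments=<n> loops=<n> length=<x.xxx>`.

cell (0,5): code 0100 → (0.542,6.000)–(1.000,5.528)
cell (0,6): code 1100 → (0.724,7.000)–(0.542,6.000)
cell (0,7): code 1000 → (1.000,7.274)–(0.724,7.000)
cell (1,5): code 0110 → (1.000,5.528)–(2.000,5.461)
cell (1,7): code 1001 → (2.000,7.357)–(1.000,7.274)
cell (2,5): code 0010 → (2.000,5.461)–(2.538,6.000)
cell (2,6): code 0011 → (2.538,6.000)–(2.367,7.000)
cell (2,7): code 0001 → (2.367,7.000)–(2.000,7.357)
cell (4,3): code 0100 → (4.617,4.000)–(5.000,3.589)
cell (4,4): code 1100 → (4.479,5.000)–(4.617,4.000)
cell (4,5): code 1000 → (5.000,5.673)–(4.479,5.000)
cell (5,3): code 0110 → (5.000,3.589)–(6.000,3.303)
cell (5,5): code 1001 → (6.000,5.970)–(5.000,5.673)
cell (6,3): code 0010 → (6.000,3.303)–(6.973,4.000)
cell (6,4): code 0111 → (6.973,4.000)–(7.000,4.156)
cell (6,5): code 1001 → (7.000,5.208)–(6.000,5.970)
cell (7,4): code 0010 → (7.000,4.156)–(7.145,5.000)
cell (7,5): code 0001 → (7.145,5.000)–(7.000,5.208)
total: 18 segments, chained into 2 closed loop(s), length Σ = 14.584826

segments=18 loops=2 length=14.585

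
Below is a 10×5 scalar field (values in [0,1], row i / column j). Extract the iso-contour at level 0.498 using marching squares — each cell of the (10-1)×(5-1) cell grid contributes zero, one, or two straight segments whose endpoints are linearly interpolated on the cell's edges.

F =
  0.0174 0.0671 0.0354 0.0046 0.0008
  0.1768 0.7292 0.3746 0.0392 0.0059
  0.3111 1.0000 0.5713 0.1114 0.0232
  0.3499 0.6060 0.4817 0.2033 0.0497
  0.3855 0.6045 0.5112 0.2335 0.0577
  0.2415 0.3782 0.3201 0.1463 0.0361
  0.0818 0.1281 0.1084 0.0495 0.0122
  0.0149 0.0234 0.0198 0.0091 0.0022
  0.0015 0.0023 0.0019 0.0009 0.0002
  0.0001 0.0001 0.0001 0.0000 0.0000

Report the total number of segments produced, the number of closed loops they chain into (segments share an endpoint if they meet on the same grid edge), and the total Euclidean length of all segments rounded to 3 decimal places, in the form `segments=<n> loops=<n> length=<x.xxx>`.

segments=14 loops=1 length=9.416

cell (0,0): code 0100 → (0.651,1.000)–(1.000,0.581)
cell (0,1): code 1000 → (1.000,1.652)–(0.651,1.000)
cell (1,0): code 0110 → (1.000,0.581)–(2.000,0.271)
cell (1,1): code 1101 → (1.627,2.000)–(1.000,1.652)
cell (1,2): code 1000 → (2.000,2.159)–(1.627,2.000)
cell (2,0): code 0110 → (2.000,0.271)–(3.000,0.578)
cell (2,1): code 1011 → (3.000,1.869)–(2.818,2.000)
cell (2,2): code 0001 → (2.818,2.000)–(2.000,2.159)
cell (3,0): code 0110 → (3.000,0.578)–(4.000,0.514)
cell (3,1): code 1101 → (3.553,2.000)–(3.000,1.869)
cell (3,2): code 1000 → (4.000,2.048)–(3.553,2.000)
cell (4,0): code 0010 → (4.000,0.514)–(4.471,1.000)
cell (4,1): code 0011 → (4.471,1.000)–(4.069,2.000)
cell (4,2): code 0001 → (4.069,2.000)–(4.000,2.048)
total: 14 segments, chained into 1 closed loop(s), length Σ = 9.416318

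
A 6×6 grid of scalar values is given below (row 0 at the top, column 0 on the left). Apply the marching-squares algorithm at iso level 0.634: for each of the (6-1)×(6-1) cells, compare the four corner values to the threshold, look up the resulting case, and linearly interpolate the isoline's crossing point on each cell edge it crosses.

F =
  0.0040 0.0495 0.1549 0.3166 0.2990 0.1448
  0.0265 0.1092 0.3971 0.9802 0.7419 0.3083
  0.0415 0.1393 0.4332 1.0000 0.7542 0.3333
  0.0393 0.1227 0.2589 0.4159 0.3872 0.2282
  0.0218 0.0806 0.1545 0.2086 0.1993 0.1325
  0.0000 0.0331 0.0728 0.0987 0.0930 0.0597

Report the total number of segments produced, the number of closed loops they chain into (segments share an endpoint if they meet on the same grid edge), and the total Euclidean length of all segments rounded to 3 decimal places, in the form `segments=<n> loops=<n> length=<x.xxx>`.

segments=8 loops=1 length=6.557

cell (0,2): code 0100 → (0.478,3.000)–(1.000,2.406)
cell (0,3): code 1100 → (0.756,4.000)–(0.478,3.000)
cell (0,4): code 1000 → (1.000,4.249)–(0.756,4.000)
cell (1,2): code 0110 → (1.000,2.406)–(2.000,2.354)
cell (1,4): code 1001 → (2.000,4.286)–(1.000,4.249)
cell (2,2): code 0010 → (2.000,2.354)–(2.627,3.000)
cell (2,3): code 0011 → (2.627,3.000)–(2.328,4.000)
cell (2,4): code 0001 → (2.328,4.000)–(2.000,4.286)
total: 8 segments, chained into 1 closed loop(s), length Σ = 6.556669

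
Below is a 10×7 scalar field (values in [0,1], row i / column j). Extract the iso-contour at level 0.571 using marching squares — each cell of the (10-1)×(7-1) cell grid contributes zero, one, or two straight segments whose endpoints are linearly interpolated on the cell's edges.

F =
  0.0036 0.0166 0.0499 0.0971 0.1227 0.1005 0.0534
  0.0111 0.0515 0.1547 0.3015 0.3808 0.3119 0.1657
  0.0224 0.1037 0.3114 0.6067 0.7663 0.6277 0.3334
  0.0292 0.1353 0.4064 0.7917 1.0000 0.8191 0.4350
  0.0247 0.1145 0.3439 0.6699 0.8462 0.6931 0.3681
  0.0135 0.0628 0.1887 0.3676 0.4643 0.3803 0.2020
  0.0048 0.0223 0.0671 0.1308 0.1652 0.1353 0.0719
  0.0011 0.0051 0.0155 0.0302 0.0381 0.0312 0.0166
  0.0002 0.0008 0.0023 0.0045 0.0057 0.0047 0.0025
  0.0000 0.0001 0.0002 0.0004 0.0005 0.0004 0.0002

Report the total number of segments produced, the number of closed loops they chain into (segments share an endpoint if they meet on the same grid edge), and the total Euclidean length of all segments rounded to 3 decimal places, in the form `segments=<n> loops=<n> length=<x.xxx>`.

cell (1,2): code 0100 → (1.883,3.000)–(2.000,2.879)
cell (1,3): code 1100 → (1.493,4.000)–(1.883,3.000)
cell (1,4): code 1100 → (1.820,5.000)–(1.493,4.000)
cell (1,5): code 1000 → (2.000,5.193)–(1.820,5.000)
cell (2,2): code 0110 → (2.000,2.879)–(3.000,2.427)
cell (2,5): code 1001 → (3.000,5.646)–(2.000,5.193)
cell (3,2): code 0110 → (3.000,2.427)–(4.000,2.697)
cell (3,5): code 1001 → (4.000,5.376)–(3.000,5.646)
cell (4,2): code 0010 → (4.000,2.697)–(4.327,3.000)
cell (4,3): code 0011 → (4.327,3.000)–(4.721,4.000)
cell (4,4): code 0011 → (4.721,4.000)–(4.390,5.000)
cell (4,5): code 0001 → (4.390,5.000)–(4.000,5.376)
total: 12 segments, chained into 1 closed loop(s), length Σ = 9.939441

segments=12 loops=1 length=9.939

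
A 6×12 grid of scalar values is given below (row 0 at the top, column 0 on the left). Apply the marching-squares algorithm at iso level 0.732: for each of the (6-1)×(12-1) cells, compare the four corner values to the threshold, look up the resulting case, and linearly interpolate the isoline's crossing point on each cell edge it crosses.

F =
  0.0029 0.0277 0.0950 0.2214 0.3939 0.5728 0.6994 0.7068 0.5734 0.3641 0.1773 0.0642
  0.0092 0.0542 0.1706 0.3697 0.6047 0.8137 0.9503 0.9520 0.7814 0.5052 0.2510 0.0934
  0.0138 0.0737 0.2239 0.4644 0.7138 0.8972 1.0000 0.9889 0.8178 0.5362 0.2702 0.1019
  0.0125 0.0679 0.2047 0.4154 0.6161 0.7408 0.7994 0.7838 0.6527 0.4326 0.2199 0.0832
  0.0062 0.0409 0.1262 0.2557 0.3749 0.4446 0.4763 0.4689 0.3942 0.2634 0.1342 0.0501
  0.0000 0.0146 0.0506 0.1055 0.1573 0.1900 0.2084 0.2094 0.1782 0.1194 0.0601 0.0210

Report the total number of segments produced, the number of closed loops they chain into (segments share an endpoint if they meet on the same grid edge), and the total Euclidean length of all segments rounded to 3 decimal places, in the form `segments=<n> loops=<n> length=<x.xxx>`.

segments=14 loops=1 length=11.472

cell (0,4): code 0100 → (0.661,5.000)–(1.000,4.609)
cell (0,5): code 1100 → (0.130,6.000)–(0.661,5.000)
cell (0,6): code 1100 → (0.103,7.000)–(0.130,6.000)
cell (0,7): code 1100 → (0.762,8.000)–(0.103,7.000)
cell (0,8): code 1000 → (1.000,8.179)–(0.762,8.000)
cell (1,4): code 0110 → (1.000,4.609)–(2.000,4.099)
cell (1,8): code 1001 → (2.000,8.305)–(1.000,8.179)
cell (2,4): code 0110 → (2.000,4.099)–(3.000,4.929)
cell (2,7): code 1011 → (3.000,7.395)–(2.520,8.000)
cell (2,8): code 0001 → (2.520,8.000)–(2.000,8.305)
cell (3,4): code 0010 → (3.000,4.929)–(3.030,5.000)
cell (3,5): code 0011 → (3.030,5.000)–(3.209,6.000)
cell (3,6): code 0011 → (3.209,6.000)–(3.164,7.000)
cell (3,7): code 0001 → (3.164,7.000)–(3.000,7.395)
total: 14 segments, chained into 1 closed loop(s), length Σ = 11.471698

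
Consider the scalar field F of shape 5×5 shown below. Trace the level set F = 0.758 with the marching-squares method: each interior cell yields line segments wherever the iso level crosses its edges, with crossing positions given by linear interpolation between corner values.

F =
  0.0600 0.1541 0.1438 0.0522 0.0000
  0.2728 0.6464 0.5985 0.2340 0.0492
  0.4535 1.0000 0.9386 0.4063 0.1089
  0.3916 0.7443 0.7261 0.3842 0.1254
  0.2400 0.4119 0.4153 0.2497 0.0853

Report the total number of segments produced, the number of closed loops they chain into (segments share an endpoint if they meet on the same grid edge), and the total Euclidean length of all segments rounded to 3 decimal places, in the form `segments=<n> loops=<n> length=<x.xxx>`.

cell (1,0): code 0100 → (1.316,1.000)–(2.000,0.557)
cell (1,1): code 1100 → (1.469,2.000)–(1.316,1.000)
cell (1,2): code 1000 → (2.000,2.339)–(1.469,2.000)
cell (2,0): code 0010 → (2.000,0.557)–(2.946,1.000)
cell (2,1): code 0011 → (2.946,1.000)–(2.850,2.000)
cell (2,2): code 0001 → (2.850,2.000)–(2.000,2.339)
total: 6 segments, chained into 1 closed loop(s), length Σ = 5.421646

segments=6 loops=1 length=5.422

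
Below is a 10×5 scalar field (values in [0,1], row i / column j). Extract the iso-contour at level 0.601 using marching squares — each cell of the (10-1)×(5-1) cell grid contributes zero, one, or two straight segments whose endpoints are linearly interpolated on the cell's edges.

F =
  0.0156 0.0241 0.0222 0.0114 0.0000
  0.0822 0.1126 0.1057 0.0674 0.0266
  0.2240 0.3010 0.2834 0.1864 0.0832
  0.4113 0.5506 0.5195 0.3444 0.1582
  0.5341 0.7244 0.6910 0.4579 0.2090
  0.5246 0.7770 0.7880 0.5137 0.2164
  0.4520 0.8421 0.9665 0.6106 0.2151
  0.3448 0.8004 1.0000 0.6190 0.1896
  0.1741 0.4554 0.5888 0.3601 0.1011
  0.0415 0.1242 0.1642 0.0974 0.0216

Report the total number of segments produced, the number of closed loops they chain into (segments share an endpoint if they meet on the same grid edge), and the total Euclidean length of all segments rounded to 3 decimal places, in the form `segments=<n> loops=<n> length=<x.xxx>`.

cell (3,0): code 0100 → (3.290,1.000)–(4.000,0.352)
cell (3,1): code 1100 → (3.475,2.000)–(3.290,1.000)
cell (3,2): code 1000 → (4.000,2.386)–(3.475,2.000)
cell (4,0): code 0110 → (4.000,0.352)–(5.000,0.303)
cell (4,2): code 1001 → (5.000,2.682)–(4.000,2.386)
cell (5,0): code 0110 → (5.000,0.303)–(6.000,0.382)
cell (5,2): code 1101 → (5.901,3.000)–(5.000,2.682)
cell (5,3): code 1000 → (6.000,3.024)–(5.901,3.000)
cell (6,0): code 0110 → (6.000,0.382)–(7.000,0.562)
cell (6,3): code 1001 → (7.000,3.042)–(6.000,3.024)
cell (7,0): code 0010 → (7.000,0.562)–(7.578,1.000)
cell (7,1): code 0011 → (7.578,1.000)–(7.970,2.000)
cell (7,2): code 0011 → (7.970,2.000)–(7.070,3.000)
cell (7,3): code 0001 → (7.070,3.000)–(7.000,3.042)
total: 14 segments, chained into 1 closed loop(s), length Σ = 11.977276

segments=14 loops=1 length=11.977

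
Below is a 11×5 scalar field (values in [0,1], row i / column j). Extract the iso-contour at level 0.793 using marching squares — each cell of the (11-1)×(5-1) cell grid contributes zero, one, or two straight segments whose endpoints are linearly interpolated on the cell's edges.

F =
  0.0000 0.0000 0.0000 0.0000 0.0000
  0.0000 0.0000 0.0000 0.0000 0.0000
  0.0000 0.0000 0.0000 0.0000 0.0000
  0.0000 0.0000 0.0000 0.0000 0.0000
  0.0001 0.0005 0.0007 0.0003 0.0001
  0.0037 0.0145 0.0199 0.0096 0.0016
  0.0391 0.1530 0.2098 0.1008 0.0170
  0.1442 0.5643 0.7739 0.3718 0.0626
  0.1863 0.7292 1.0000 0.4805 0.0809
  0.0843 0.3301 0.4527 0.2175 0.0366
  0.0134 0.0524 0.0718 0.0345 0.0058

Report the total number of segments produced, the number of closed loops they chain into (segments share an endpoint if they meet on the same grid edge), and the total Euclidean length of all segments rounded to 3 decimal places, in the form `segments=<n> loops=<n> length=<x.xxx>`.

cell (7,1): code 0100 → (7.084,2.000)–(8.000,1.236)
cell (7,2): code 1000 → (8.000,2.398)–(7.084,2.000)
cell (8,1): code 0010 → (8.000,1.236)–(8.378,2.000)
cell (8,2): code 0001 → (8.378,2.000)–(8.000,2.398)
total: 4 segments, chained into 1 closed loop(s), length Σ = 3.593397

segments=4 loops=1 length=3.593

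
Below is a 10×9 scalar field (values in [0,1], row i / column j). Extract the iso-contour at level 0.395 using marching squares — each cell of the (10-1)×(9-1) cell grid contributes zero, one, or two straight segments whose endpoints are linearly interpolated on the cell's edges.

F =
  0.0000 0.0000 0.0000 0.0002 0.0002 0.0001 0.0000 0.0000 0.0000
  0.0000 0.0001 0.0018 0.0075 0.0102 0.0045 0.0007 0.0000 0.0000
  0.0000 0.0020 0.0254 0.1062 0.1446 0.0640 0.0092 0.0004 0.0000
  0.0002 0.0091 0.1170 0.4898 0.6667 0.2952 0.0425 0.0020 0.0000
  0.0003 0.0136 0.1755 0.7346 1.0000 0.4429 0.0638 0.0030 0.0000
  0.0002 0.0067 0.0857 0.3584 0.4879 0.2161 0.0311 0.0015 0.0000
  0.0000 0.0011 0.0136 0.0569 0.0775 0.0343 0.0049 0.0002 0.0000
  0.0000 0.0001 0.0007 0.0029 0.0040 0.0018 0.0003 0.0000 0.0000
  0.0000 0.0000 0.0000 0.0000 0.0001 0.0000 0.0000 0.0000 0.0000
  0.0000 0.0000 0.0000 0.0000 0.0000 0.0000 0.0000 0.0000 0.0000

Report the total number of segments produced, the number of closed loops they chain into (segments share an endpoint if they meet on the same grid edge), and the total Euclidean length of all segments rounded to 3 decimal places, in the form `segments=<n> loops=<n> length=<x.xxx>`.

cell (2,2): code 0100 → (2.753,3.000)–(3.000,2.746)
cell (2,3): code 1100 → (2.480,4.000)–(2.753,3.000)
cell (2,4): code 1000 → (3.000,4.731)–(2.480,4.000)
cell (3,2): code 0110 → (3.000,2.746)–(4.000,2.393)
cell (3,4): code 1101 → (3.676,5.000)–(3.000,4.731)
cell (3,5): code 1000 → (4.000,5.126)–(3.676,5.000)
cell (4,2): code 0010 → (4.000,2.393)–(4.903,3.000)
cell (4,3): code 0111 → (4.903,3.000)–(5.000,3.283)
cell (4,4): code 1011 → (5.000,4.342)–(4.211,5.000)
cell (4,5): code 0001 → (4.211,5.000)–(4.000,5.126)
cell (5,3): code 0010 → (5.000,3.283)–(5.226,4.000)
cell (5,4): code 0001 → (5.226,4.000)–(5.000,4.342)
total: 12 segments, chained into 1 closed loop(s), length Σ = 8.247167

segments=12 loops=1 length=8.247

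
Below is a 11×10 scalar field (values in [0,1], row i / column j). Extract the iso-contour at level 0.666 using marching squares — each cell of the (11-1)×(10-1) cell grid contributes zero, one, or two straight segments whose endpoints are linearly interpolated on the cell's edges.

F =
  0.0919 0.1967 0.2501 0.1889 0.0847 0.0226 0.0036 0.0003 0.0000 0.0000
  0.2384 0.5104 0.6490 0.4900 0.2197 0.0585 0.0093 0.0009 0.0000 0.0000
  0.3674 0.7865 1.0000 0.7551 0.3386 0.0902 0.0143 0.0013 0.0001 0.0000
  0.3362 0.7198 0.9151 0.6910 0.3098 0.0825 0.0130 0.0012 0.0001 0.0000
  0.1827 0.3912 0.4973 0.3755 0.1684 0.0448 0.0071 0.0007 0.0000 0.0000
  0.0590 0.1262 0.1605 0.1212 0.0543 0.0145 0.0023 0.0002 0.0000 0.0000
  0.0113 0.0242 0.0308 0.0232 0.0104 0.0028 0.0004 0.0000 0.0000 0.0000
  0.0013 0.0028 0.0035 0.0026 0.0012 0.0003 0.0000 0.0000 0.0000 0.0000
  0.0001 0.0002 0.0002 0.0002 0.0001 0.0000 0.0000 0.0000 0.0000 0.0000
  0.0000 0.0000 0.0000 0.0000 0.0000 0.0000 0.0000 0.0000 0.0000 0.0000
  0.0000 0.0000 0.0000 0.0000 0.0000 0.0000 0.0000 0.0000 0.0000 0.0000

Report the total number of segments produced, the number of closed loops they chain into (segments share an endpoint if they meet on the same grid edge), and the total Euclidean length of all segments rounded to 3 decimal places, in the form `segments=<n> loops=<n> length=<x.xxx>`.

segments=10 loops=1 length=7.776

cell (1,0): code 0100 → (1.564,1.000)–(2.000,0.712)
cell (1,1): code 1100 → (1.048,2.000)–(1.564,1.000)
cell (1,2): code 1100 → (1.664,3.000)–(1.048,2.000)
cell (1,3): code 1000 → (2.000,3.214)–(1.664,3.000)
cell (2,0): code 0110 → (2.000,0.712)–(3.000,0.860)
cell (2,3): code 1001 → (3.000,3.066)–(2.000,3.214)
cell (3,0): code 0010 → (3.000,0.860)–(3.164,1.000)
cell (3,1): code 0011 → (3.164,1.000)–(3.596,2.000)
cell (3,2): code 0011 → (3.596,2.000)–(3.079,3.000)
cell (3,3): code 0001 → (3.079,3.000)–(3.000,3.066)
total: 10 segments, chained into 1 closed loop(s), length Σ = 7.775562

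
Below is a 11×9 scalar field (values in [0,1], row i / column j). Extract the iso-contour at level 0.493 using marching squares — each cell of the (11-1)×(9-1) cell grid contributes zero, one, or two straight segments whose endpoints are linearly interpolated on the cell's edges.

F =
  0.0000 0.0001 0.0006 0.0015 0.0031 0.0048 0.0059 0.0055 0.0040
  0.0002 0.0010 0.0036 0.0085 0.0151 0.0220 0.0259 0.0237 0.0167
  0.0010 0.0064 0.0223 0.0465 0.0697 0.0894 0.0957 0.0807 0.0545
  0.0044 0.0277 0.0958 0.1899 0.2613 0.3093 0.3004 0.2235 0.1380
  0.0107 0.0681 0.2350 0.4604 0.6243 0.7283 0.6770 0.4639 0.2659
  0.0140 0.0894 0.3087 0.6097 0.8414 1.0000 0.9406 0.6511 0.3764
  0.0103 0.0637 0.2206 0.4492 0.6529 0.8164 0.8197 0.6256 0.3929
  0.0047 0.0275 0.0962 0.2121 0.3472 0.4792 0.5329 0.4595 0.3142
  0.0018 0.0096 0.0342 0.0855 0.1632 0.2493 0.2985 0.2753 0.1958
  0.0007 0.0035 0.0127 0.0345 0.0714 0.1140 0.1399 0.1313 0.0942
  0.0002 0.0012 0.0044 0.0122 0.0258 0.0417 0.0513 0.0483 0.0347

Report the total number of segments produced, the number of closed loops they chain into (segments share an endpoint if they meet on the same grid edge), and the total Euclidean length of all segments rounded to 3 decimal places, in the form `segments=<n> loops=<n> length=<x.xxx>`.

cell (3,3): code 0100 → (3.638,4.000)–(4.000,3.199)
cell (3,4): code 1100 → (3.438,5.000)–(3.638,4.000)
cell (3,5): code 1100 → (3.511,6.000)–(3.438,5.000)
cell (3,6): code 1000 → (4.000,6.863)–(3.511,6.000)
cell (4,2): code 0100 → (4.218,3.000)–(5.000,2.612)
cell (4,3): code 1110 → (4.000,3.199)–(4.218,3.000)
cell (4,6): code 1101 → (4.155,7.000)–(4.000,6.863)
cell (4,7): code 1000 → (5.000,7.576)–(4.155,7.000)
cell (5,2): code 0010 → (5.000,2.612)–(5.727,3.000)
cell (5,3): code 0111 → (5.727,3.000)–(6.000,3.215)
cell (5,7): code 1001 → (6.000,7.570)–(5.000,7.576)
cell (6,3): code 0010 → (6.000,3.215)–(6.523,4.000)
cell (6,4): code 0011 → (6.523,4.000)–(6.959,5.000)
cell (6,5): code 0111 → (6.959,5.000)–(7.000,5.257)
cell (6,6): code 1011 → (7.000,6.544)–(6.798,7.000)
cell (6,7): code 0001 → (6.798,7.000)–(6.000,7.570)
cell (7,5): code 0010 → (7.000,5.257)–(7.170,6.000)
cell (7,6): code 0001 → (7.170,6.000)–(7.000,6.544)
total: 18 segments, chained into 1 closed loop(s), length Σ = 13.567887

segments=18 loops=1 length=13.568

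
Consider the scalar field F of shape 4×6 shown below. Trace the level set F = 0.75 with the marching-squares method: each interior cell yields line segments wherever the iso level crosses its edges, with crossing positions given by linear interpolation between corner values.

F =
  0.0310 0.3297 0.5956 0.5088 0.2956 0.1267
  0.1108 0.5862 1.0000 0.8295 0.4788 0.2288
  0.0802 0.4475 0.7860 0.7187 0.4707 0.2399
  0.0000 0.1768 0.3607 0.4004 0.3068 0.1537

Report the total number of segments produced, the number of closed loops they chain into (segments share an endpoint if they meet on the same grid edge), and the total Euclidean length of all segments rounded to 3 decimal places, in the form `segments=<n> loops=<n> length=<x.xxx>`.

segments=8 loops=1 length=5.358

cell (0,1): code 0100 → (0.382,2.000)–(1.000,1.396)
cell (0,2): code 1100 → (0.752,3.000)–(0.382,2.000)
cell (0,3): code 1000 → (1.000,3.227)–(0.752,3.000)
cell (1,1): code 0110 → (1.000,1.396)–(2.000,1.894)
cell (1,2): code 1011 → (2.000,2.535)–(1.718,3.000)
cell (1,3): code 0001 → (1.718,3.000)–(1.000,3.227)
cell (2,1): code 0010 → (2.000,1.894)–(2.085,2.000)
cell (2,2): code 0001 → (2.085,2.000)–(2.000,2.535)
total: 8 segments, chained into 1 closed loop(s), length Σ = 5.357845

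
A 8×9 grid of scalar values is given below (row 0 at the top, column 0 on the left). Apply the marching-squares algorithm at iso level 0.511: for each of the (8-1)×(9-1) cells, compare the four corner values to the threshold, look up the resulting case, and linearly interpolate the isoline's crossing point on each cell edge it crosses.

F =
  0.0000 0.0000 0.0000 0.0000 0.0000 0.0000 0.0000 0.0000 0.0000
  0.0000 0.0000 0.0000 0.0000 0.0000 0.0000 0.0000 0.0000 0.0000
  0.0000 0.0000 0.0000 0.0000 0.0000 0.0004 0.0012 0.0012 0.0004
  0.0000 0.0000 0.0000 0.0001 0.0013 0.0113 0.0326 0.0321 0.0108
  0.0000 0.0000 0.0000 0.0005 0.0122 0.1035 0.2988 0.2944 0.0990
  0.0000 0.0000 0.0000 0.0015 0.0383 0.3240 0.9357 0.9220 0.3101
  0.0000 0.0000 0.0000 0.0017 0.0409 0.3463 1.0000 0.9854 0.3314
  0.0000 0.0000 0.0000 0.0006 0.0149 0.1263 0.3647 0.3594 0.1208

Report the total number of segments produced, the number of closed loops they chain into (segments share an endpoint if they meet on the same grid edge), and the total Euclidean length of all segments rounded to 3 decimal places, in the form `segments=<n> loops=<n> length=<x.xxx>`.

segments=8 loops=1 length=8.026

cell (4,5): code 0100 → (4.333,6.000)–(5.000,5.306)
cell (4,6): code 1100 → (4.345,7.000)–(4.333,6.000)
cell (4,7): code 1000 → (5.000,7.672)–(4.345,7.000)
cell (5,5): code 0110 → (5.000,5.306)–(6.000,5.252)
cell (5,7): code 1001 → (6.000,7.725)–(5.000,7.672)
cell (6,5): code 0010 → (6.000,5.252)–(6.770,6.000)
cell (6,6): code 0011 → (6.770,6.000)–(6.758,7.000)
cell (6,7): code 0001 → (6.758,7.000)–(6.000,7.725)
total: 8 segments, chained into 1 closed loop(s), length Σ = 8.026139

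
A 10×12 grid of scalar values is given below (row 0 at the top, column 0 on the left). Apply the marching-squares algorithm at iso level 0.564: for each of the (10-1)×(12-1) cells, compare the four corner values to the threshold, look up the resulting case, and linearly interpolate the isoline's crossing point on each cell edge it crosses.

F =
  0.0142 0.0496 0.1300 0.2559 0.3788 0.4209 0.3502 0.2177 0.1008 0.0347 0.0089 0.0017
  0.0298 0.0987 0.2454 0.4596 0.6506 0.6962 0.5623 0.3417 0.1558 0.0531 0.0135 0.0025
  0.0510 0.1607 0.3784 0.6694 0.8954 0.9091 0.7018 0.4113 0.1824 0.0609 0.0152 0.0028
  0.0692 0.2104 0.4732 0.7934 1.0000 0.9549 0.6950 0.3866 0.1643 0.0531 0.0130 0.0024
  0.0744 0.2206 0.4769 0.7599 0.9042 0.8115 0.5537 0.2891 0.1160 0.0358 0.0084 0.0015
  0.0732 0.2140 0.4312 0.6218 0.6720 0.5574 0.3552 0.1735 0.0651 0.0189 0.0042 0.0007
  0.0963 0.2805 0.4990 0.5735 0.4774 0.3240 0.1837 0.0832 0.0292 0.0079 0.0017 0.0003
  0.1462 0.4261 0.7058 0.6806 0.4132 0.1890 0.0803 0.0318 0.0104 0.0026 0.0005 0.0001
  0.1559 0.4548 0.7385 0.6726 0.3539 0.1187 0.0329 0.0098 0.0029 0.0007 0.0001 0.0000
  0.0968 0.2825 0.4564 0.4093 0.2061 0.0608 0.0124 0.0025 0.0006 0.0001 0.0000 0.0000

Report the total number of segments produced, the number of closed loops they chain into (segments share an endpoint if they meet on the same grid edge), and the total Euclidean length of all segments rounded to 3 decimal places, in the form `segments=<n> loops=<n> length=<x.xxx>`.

segments=26 loops=1 length=22.194

cell (0,3): code 0100 → (0.681,4.000)–(1.000,3.547)
cell (0,4): code 1100 → (0.520,5.000)–(0.681,4.000)
cell (0,5): code 1000 → (1.000,5.987)–(0.520,5.000)
cell (1,2): code 0100 → (1.498,3.000)–(2.000,2.638)
cell (1,3): code 1110 → (1.000,3.547)–(1.498,3.000)
cell (1,5): code 1101 → (1.012,6.000)–(1.000,5.987)
cell (1,6): code 1000 → (2.000,6.474)–(1.012,6.000)
cell (2,2): code 0110 → (2.000,2.638)–(3.000,2.284)
cell (2,6): code 1001 → (3.000,6.425)–(2.000,6.474)
cell (3,2): code 0110 → (3.000,2.284)–(4.000,2.308)
cell (3,5): code 1011 → (4.000,5.960)–(3.927,6.000)
cell (3,6): code 0001 → (3.927,6.000)–(3.000,6.425)
cell (4,2): code 0110 → (4.000,2.308)–(5.000,2.697)
cell (4,4): code 1011 → (5.000,4.942)–(4.974,5.000)
cell (4,5): code 0001 → (4.974,5.000)–(4.000,5.960)
cell (5,2): code 0110 → (5.000,2.697)–(6.000,2.872)
cell (5,3): code 1011 → (6.000,3.099)–(5.555,4.000)
cell (5,4): code 0001 → (5.555,4.000)–(5.000,4.942)
cell (6,1): code 0100 → (6.314,2.000)–(7.000,1.493)
cell (6,2): code 1110 → (6.000,2.872)–(6.314,2.000)
cell (6,3): code 1001 → (7.000,3.436)–(6.000,3.099)
cell (7,1): code 0110 → (7.000,1.493)–(8.000,1.385)
cell (7,3): code 1001 → (8.000,3.341)–(7.000,3.436)
cell (8,1): code 0010 → (8.000,1.385)–(8.619,2.000)
cell (8,2): code 0011 → (8.619,2.000)–(8.412,3.000)
cell (8,3): code 0001 → (8.412,3.000)–(8.000,3.341)
total: 26 segments, chained into 1 closed loop(s), length Σ = 22.194266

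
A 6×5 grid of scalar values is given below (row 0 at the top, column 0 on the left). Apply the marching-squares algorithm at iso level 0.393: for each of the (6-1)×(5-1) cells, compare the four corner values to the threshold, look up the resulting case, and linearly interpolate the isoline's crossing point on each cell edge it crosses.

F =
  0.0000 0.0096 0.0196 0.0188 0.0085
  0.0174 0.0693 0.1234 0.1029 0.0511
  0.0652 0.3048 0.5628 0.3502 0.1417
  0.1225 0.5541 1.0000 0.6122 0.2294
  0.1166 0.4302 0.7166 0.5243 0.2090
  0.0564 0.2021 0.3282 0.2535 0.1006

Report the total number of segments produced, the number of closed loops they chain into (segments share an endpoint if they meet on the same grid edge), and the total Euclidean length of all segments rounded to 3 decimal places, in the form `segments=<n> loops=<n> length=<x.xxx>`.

cell (1,1): code 0100 → (1.614,2.000)–(2.000,1.342)
cell (1,2): code 1000 → (2.000,2.799)–(1.614,2.000)
cell (2,0): code 0100 → (2.354,1.000)–(3.000,0.627)
cell (2,1): code 1110 → (2.000,1.342)–(2.354,1.000)
cell (2,2): code 1101 → (2.163,3.000)–(2.000,2.799)
cell (2,3): code 1000 → (3.000,3.573)–(2.163,3.000)
cell (3,0): code 0110 → (3.000,0.627)–(4.000,0.881)
cell (3,3): code 1001 → (4.000,3.416)–(3.000,3.573)
cell (4,0): code 0010 → (4.000,0.881)–(4.163,1.000)
cell (4,1): code 0011 → (4.163,1.000)–(4.833,2.000)
cell (4,2): code 0011 → (4.833,2.000)–(4.485,3.000)
cell (4,3): code 0001 → (4.485,3.000)–(4.000,3.416)
total: 12 segments, chained into 1 closed loop(s), length Σ = 9.309302

segments=12 loops=1 length=9.309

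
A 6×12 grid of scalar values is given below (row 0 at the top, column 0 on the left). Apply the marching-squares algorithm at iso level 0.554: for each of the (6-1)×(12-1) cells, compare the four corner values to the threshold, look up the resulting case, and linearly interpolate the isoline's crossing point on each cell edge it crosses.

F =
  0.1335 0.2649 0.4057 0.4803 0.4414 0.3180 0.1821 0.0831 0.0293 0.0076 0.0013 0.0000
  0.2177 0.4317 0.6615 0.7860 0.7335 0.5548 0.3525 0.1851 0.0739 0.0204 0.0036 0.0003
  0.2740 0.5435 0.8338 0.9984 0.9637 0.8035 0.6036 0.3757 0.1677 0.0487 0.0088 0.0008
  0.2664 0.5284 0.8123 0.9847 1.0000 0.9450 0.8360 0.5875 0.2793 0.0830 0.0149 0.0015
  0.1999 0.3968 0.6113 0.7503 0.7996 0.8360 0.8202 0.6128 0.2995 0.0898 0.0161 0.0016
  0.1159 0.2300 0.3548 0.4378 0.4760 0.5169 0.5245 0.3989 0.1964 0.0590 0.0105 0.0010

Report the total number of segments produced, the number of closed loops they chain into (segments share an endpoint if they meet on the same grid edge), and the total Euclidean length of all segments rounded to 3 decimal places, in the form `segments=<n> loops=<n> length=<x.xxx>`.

segments=20 loops=1 length=17.052

cell (0,1): code 0100 → (0.580,2.000)–(1.000,1.532)
cell (0,2): code 1100 → (0.241,3.000)–(0.580,2.000)
cell (0,3): code 1100 → (0.385,4.000)–(0.241,3.000)
cell (0,4): code 1100 → (0.997,5.000)–(0.385,4.000)
cell (0,5): code 1000 → (1.000,5.004)–(0.997,5.000)
cell (1,1): code 0110 → (1.000,1.532)–(2.000,1.036)
cell (1,5): code 1101 → (1.802,6.000)–(1.000,5.004)
cell (1,6): code 1000 → (2.000,6.218)–(1.802,6.000)
cell (2,1): code 0110 → (2.000,1.036)–(3.000,1.090)
cell (2,6): code 1101 → (2.842,7.000)–(2.000,6.218)
cell (2,7): code 1000 → (3.000,7.109)–(2.842,7.000)
cell (3,1): code 0110 → (3.000,1.090)–(4.000,1.733)
cell (3,7): code 1001 → (4.000,7.188)–(3.000,7.109)
cell (4,1): code 0010 → (4.000,1.733)–(4.223,2.000)
cell (4,2): code 0011 → (4.223,2.000)–(4.628,3.000)
cell (4,3): code 0011 → (4.628,3.000)–(4.759,4.000)
cell (4,4): code 0011 → (4.759,4.000)–(4.884,5.000)
cell (4,5): code 0011 → (4.884,5.000)–(4.900,6.000)
cell (4,6): code 0011 → (4.900,6.000)–(4.275,7.000)
cell (4,7): code 0001 → (4.275,7.000)–(4.000,7.188)
total: 20 segments, chained into 1 closed loop(s), length Σ = 17.051621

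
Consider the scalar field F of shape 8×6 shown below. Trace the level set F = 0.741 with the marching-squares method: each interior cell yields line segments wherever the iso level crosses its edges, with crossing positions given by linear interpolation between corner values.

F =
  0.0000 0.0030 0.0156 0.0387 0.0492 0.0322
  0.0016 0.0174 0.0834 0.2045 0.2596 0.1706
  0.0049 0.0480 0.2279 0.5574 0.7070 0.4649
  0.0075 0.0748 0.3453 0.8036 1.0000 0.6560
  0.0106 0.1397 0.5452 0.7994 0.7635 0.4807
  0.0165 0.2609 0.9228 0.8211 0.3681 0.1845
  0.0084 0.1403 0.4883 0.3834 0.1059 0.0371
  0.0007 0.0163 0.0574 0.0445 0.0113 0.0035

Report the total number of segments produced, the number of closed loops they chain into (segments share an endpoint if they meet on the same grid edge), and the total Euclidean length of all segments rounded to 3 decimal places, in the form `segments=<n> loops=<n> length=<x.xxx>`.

cell (2,2): code 0100 → (2.746,3.000)–(3.000,2.863)
cell (2,3): code 1100 → (2.116,4.000)–(2.746,3.000)
cell (2,4): code 1000 → (3.000,4.753)–(2.116,4.000)
cell (3,2): code 0110 → (3.000,2.863)–(4.000,2.770)
cell (3,4): code 1001 → (4.000,4.080)–(3.000,4.753)
cell (4,1): code 0100 → (4.519,2.000)–(5.000,1.725)
cell (4,2): code 1110 → (4.000,2.770)–(4.519,2.000)
cell (4,3): code 1011 → (5.000,3.177)–(4.057,4.000)
cell (4,4): code 0001 → (4.057,4.000)–(4.000,4.080)
cell (5,1): code 0010 → (5.000,1.725)–(5.418,2.000)
cell (5,2): code 0011 → (5.418,2.000)–(5.183,3.000)
cell (5,3): code 0001 → (5.183,3.000)–(5.000,3.177)
total: 12 segments, chained into 1 closed loop(s), length Σ = 9.456199

segments=12 loops=1 length=9.456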